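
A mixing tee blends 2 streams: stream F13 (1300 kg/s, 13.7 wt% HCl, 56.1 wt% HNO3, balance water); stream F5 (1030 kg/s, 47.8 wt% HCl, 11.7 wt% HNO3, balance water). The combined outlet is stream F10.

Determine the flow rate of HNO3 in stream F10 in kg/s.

HNO3 out = HNO3 in = 1300×0.561 + 1030×0.117 = 849.81 kg/s.

849.8 kg/s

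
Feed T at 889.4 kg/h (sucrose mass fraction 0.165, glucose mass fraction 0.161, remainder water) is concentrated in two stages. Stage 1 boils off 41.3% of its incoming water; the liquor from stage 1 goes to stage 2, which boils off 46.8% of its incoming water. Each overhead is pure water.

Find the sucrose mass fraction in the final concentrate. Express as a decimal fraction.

water in feed = 889.4×0.674 = 599.46 kg/h.
After stage 1: water left = (1−0.413)×599.46 = 351.88; stream total = 641.82 kg/h.
After stage 2: water left = (1−0.468)×351.88 = 187.2; final concentrate = 477.14 kg/h.
sucrose fraction = 146.75/477.14 = 0.308.

0.308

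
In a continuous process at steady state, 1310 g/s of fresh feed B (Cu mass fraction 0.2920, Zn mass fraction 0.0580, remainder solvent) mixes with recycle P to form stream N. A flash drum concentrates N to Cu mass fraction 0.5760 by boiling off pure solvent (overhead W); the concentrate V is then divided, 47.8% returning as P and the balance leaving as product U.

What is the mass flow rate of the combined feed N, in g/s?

1918 g/s

Overall Cu balance (none leaves overhead): Cu in fresh feed = Cu in product, i.e. 1310×0.292 = (1−0.478)·V·0.576.
V = 382.52/(0.576×0.522) = 1272.2 g/s.
Recycle P = 0.478×1272.2 = 608.12 g/s.
Combined feed N = 1310 + 608.12 = 1918.1 g/s.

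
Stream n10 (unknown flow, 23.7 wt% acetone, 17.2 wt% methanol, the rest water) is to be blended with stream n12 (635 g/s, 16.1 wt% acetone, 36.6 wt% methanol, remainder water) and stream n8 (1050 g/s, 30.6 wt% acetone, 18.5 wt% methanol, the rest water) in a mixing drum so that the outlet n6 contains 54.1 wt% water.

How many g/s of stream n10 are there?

1536 g/s

Let n10 be the unknown flow. Total out = 1685 + n10.
water balance: 834.81 + 0.591·n10 = 0.541·(1685 + n10)
(0.591 − 0.541)·n10 = 0.541×1685 − 834.81 = 76.78
n10 = 76.78 / 0.050 = 1535.6 g/s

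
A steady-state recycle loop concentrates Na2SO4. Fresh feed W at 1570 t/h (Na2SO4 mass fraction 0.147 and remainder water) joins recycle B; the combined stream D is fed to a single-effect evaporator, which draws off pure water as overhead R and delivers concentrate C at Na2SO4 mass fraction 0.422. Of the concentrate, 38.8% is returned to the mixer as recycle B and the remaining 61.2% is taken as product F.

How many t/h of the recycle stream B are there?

Overall Na2SO4 balance (none leaves overhead): Na2SO4 in fresh feed = Na2SO4 in product, i.e. 1570×0.147 = (1−0.388)·C·0.422.
C = 230.79/(0.422×0.612) = 893.62 t/h.
Recycle B = 0.388×893.62 = 346.72 t/h.

346.7 t/h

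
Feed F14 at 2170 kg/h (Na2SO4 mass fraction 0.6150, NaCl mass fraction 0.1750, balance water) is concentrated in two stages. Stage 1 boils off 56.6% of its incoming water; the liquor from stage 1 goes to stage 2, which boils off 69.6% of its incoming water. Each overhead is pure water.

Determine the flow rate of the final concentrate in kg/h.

water in feed = 2170×0.210 = 455.7 kg/h.
After stage 1: water left = (1−0.566)×455.7 = 197.77; stream total = 1912.1 kg/h.
After stage 2: water left = (1−0.696)×197.77 = 60.123; final concentrate = 1774.4 kg/h.

1774 kg/h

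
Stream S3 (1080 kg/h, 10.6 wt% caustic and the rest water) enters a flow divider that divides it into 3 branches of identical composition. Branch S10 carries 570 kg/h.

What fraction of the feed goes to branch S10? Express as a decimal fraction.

Fraction to S10 = 570/1080 = 0.5278.

0.528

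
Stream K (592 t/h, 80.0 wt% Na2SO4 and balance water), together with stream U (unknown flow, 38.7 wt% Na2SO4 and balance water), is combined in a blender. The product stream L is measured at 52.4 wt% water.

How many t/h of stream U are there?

Let U be the unknown flow. Total out = 592 + U.
water balance: 118.4 + 0.613·U = 0.524·(592 + U)
(0.613 − 0.524)·U = 0.524×592 − 118.4 = 191.81
U = 191.81 / 0.089 = 2155.1 t/h

2155 t/h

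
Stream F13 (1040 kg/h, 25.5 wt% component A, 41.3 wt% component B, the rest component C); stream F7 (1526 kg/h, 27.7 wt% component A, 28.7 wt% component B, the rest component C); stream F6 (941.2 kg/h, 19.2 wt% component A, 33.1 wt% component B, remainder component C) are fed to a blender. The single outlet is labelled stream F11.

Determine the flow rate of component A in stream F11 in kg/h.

868.6 kg/h

component A out = component A in = 1040×0.255 + 1526×0.277 + 941.2×0.192 = 868.61 kg/h.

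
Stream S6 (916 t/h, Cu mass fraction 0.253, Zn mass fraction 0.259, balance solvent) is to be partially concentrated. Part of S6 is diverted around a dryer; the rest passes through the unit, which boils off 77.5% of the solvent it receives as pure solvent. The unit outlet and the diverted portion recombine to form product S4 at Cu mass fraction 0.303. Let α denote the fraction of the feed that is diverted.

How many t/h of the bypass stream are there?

All 916×0.253 = 231.75 t/h of Cu reaches S4, so S4 = 231.75/0.303 = 764.84 t/h and vapour = 151.16 t/h.
The evaporator receives (1−α)·916 of feed at 0.488 solvent and removes 0.775 of that solvent:
0.775×0.488×(1−α)×916 = 151.16
(1−α) = 151.16/346.43 = 0.4363;  α = 0.5637.
Bypass flow = 0.5637×916 = 516.33 t/h.

516.3 t/h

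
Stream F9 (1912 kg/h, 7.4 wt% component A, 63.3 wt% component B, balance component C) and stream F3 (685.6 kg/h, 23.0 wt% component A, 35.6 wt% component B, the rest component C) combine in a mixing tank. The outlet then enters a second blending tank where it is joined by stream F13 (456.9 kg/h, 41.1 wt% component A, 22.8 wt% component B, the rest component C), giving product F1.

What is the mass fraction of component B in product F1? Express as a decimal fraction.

0.510

Overall, product flow = 3054.5 kg/h.
component B in = 1912×0.633 + 685.6×0.356 + 456.9×0.228 = 1558.5 kg/h.
component B fraction in F1 = 0.510.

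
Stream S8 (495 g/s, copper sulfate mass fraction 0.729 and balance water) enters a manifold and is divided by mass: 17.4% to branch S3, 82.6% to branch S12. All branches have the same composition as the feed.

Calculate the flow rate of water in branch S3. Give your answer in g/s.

23.34 g/s

Branch S3 total = 0.174×495 = 86.13 g/s.
water in S3 = 0.271×86.13 = 23.341 g/s.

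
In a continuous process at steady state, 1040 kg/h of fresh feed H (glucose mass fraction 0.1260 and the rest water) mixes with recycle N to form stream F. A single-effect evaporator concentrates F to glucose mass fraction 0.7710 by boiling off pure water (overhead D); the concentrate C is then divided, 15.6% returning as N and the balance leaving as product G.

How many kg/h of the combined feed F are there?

Overall glucose balance (none leaves overhead): glucose in fresh feed = glucose in product, i.e. 1040×0.126 = (1−0.156)·C·0.771.
C = 131.04/(0.771×0.844) = 201.38 kg/h.
Recycle N = 0.156×201.38 = 31.415 kg/h.
Combined feed F = 1040 + 31.415 = 1071.4 kg/h.

1071 kg/h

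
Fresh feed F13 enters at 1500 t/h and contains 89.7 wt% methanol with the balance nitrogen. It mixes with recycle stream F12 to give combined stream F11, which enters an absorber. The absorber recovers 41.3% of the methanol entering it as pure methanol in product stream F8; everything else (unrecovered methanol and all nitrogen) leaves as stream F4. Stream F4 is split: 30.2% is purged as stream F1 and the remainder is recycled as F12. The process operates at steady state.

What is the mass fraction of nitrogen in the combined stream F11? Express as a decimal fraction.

0.183

nitrogen enters only via F13 and leaves only via the purge: 1500×0.103 = 0.302×(nitrogen in F4), and the absorber passes all nitrogen, so nitrogen in F11 = nitrogen in F4 = 511.59 t/h.
methanol in F11: m_A = 1500×0.897 + (1−0.302)·(1−0.413)·m_A, so m_A = 1345.5/0.5903 = 2279.4 t/h.
F11 = 2279.4 + 511.59 = 2791 t/h.
nitrogen fraction in F11 = 511.59/2791 = 0.183.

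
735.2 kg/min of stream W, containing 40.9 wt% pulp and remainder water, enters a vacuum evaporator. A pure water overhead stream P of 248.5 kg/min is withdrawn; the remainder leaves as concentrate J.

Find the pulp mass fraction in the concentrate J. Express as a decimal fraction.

0.6178

pulp is not removed: 735.2×0.409 = 300.7 kg/min of pulp enters J.
Concentrate = 735.2 − 248.5 = 486.7 kg/min.
Mass fraction = 300.7/486.7 = 0.6178.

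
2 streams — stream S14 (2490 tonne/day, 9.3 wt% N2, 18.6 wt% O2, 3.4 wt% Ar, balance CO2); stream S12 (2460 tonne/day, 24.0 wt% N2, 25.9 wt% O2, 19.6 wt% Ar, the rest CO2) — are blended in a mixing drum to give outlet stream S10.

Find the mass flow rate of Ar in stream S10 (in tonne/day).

Ar out = Ar in = 2490×0.034 + 2460×0.196 = 566.82 tonne/day.

566.8 tonne/day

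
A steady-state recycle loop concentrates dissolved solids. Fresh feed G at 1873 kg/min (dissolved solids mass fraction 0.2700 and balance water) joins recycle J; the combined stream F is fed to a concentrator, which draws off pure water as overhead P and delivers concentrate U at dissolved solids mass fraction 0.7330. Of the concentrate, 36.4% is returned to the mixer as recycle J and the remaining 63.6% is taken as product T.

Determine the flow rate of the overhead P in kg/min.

1183 kg/min

Overall dissolved solids balance (none leaves overhead): dissolved solids in fresh feed = dissolved solids in product, i.e. 1873×0.270 = (1−0.364)·U·0.733.
U = 505.71/(0.733×0.636) = 1084.8 kg/min.
Recycle J = 0.364×1084.8 = 394.86 kg/min.
Combined feed F = 1873 + 394.86 = 2267.9 kg/min.
Overhead P = F − U = 2267.9 − 1084.8 = 1183.1 kg/min.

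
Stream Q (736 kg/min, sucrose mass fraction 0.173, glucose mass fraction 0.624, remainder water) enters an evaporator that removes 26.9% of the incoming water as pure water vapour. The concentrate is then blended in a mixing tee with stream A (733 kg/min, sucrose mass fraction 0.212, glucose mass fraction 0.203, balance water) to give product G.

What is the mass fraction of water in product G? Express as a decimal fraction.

Vapour removed = 0.269×0.203×736 = 40.191 kg/min; concentrate = 695.81 kg/min.
water reaching the mixer = 109.22 (from concentrate) + 733×0.585 = 538.02 kg/min.
Product flow = 695.81 + 733 = 1428.8 kg/min; water fraction = 0.377.

0.377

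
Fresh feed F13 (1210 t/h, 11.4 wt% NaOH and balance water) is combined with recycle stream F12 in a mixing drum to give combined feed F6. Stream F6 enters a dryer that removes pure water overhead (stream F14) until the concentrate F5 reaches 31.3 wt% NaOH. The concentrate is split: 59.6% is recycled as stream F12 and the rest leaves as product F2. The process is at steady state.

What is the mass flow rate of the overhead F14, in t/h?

Overall NaOH balance (none leaves overhead): NaOH in fresh feed = NaOH in product, i.e. 1210×0.114 = (1−0.596)·F5·0.313.
F5 = 137.94/(0.313×0.404) = 1090.8 t/h.
Recycle F12 = 0.596×1090.8 = 650.15 t/h.
Combined feed F6 = 1210 + 650.15 = 1860.1 t/h.
Overhead F14 = F6 − F5 = 1860.1 − 1090.8 = 769.3 t/h.

769.3 t/h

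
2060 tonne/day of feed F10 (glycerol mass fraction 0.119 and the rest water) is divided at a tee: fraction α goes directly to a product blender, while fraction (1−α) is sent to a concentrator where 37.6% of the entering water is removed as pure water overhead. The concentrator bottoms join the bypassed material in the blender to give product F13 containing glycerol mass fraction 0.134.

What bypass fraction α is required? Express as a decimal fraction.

All 2060×0.119 = 245.14 tonne/day of glycerol reaches F13, so F13 = 245.14/0.134 = 1829.4 tonne/day and vapour = 230.6 tonne/day.
The evaporator receives (1−α)·2060 of feed at 0.881 water and removes 0.376 of that water:
0.376×0.881×(1−α)×2060 = 230.6
(1−α) = 230.6/682.39 = 0.3379;  α = 0.6621.

0.662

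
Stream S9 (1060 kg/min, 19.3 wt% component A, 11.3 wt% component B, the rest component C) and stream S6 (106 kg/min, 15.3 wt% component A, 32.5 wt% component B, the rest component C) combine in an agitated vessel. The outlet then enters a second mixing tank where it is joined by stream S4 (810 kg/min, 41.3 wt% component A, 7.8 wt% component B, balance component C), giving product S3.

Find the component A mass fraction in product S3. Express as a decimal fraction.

Overall, product flow = 1976 kg/min.
component A in = 1060×0.193 + 106×0.153 + 810×0.413 = 555.33 kg/min.
component A fraction in S3 = 0.281.

0.281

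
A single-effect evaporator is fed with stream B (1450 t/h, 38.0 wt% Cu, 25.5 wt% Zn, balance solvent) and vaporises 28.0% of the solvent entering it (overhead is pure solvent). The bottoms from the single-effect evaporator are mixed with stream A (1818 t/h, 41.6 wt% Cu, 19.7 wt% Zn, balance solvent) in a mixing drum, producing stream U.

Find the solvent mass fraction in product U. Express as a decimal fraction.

0.348

Vapour removed = 0.280×0.365×1450 = 148.19 t/h; concentrate = 1301.8 t/h.
solvent reaching the mixer = 381.06 (from concentrate) + 1818×0.387 = 1084.6 t/h.
Product flow = 1301.8 + 1818 = 3119.8 t/h; solvent fraction = 0.348.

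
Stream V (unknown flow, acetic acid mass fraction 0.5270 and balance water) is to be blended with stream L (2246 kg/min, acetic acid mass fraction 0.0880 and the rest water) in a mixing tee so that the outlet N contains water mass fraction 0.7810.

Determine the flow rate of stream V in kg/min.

955.3 kg/min

Let V be the unknown flow. Total out = 2246 + V.
water balance: 2048.4 + 0.473·V = 0.781·(2246 + V)
(0.473 − 0.781)·V = 0.781×2246 − 2048.4 = -294.23
V = -294.23 / -0.308 = 955.28 kg/min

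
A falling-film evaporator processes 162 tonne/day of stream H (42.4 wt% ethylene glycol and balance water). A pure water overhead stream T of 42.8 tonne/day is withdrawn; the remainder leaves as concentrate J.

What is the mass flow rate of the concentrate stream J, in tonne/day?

Concentrate = 162 − 42.8 = 119.2 tonne/day.

119.2 tonne/day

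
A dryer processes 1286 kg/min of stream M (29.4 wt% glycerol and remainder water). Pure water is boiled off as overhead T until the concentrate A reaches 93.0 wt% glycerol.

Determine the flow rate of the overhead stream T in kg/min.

879.5 kg/min

glycerol is conserved: 1286×0.294 = 378.08 kg/min all reports to the concentrate.
Concentrate = 378.08/(target fraction) = 406.54 kg/min.
Overhead = 1286 − 406.54 = 879.46 kg/min.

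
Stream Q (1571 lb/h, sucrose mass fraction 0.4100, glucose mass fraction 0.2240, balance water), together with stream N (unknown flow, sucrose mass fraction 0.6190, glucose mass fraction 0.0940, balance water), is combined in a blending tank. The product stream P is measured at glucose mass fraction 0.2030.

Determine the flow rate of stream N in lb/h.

302.7 lb/h

Let N be the unknown flow. Total out = 1571 + N.
glucose balance: 351.9 + 0.094·N = 0.203·(1571 + N)
(0.094 − 0.203)·N = 0.203×1571 − 351.9 = -32.991
N = -32.991 / -0.109 = 302.67 lb/h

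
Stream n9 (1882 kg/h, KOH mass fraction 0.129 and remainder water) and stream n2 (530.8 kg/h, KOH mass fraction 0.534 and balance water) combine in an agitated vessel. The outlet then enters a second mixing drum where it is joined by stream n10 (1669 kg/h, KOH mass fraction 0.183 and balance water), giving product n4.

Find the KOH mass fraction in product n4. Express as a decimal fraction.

0.204

Overall, product flow = 4081.8 kg/h.
KOH in = 1882×0.129 + 530.8×0.534 + 1669×0.183 = 831.65 kg/h.
KOH fraction in n4 = 0.204.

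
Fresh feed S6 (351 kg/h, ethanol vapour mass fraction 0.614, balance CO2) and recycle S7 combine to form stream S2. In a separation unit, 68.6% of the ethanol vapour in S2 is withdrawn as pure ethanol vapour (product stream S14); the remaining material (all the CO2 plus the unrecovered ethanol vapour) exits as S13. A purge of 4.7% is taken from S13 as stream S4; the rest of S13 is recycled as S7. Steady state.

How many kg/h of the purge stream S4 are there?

140 kg/h

CO2 enters only via S6 and leaves only via the purge: 351×0.386 = 0.047×(CO2 in S13), and the separation unit passes all CO2, so CO2 in S2 = CO2 in S13 = 2882.7 kg/h.
ethanol vapour in S2: m_A = 351×0.614 + (1−0.047)·(1−0.686)·m_A, so m_A = 215.51/0.7008 = 307.54 kg/h.
S13 = (1−0.686)×307.54 + 2882.7 = 2979.2 kg/h.
Purge S4 = 0.047×2979.2 = 140.02 kg/h.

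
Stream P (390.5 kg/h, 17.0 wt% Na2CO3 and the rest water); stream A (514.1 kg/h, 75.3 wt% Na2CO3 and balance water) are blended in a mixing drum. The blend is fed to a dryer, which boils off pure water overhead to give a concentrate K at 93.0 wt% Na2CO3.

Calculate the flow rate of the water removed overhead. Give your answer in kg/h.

Na2CO3 entering = 390.5×0.170 + 514.1×0.753 = 453.5 kg/h.
All Na2CO3 reports to K, so K = 453.5/0.930 = 487.64 kg/h.
Total feed = 904.6 kg/h; overhead = 904.6 − 487.64 = 416.96 kg/h.

417 kg/h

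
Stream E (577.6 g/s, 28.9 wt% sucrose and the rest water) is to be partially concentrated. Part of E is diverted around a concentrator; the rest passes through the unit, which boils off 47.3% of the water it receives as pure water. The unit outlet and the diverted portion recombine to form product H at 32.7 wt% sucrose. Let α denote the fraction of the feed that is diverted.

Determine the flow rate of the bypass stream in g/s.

378 g/s

All 577.6×0.289 = 166.93 g/s of sucrose reaches H, so H = 166.93/0.327 = 510.48 g/s and vapour = 67.122 g/s.
The evaporator receives (1−α)·577.6 of feed at 0.711 water and removes 0.473 of that water:
0.473×0.711×(1−α)×577.6 = 67.122
(1−α) = 67.122/194.25 = 0.3455;  α = 0.6545.
Bypass flow = 0.6545×577.6 = 378.01 g/s.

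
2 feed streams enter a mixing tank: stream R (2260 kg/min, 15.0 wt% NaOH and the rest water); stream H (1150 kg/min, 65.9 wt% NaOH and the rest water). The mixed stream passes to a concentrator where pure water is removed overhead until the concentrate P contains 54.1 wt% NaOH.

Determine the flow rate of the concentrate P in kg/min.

NaOH entering = 2260×0.150 + 1150×0.659 = 1096.8 kg/min.
All NaOH reports to P, so P = 1096.8/0.541 = 2027.4 kg/min.

2027 kg/min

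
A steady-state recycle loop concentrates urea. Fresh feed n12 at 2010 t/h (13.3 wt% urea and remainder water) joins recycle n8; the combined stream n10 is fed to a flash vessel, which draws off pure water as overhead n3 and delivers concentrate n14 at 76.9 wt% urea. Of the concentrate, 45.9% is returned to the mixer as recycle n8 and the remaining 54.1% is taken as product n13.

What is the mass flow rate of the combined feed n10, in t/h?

Overall urea balance (none leaves overhead): urea in fresh feed = urea in product, i.e. 2010×0.133 = (1−0.459)·n14·0.769.
n14 = 267.33/(0.769×0.541) = 642.58 t/h.
Recycle n8 = 0.459×642.58 = 294.94 t/h.
Combined feed n10 = 2010 + 294.94 = 2304.9 t/h.

2305 t/h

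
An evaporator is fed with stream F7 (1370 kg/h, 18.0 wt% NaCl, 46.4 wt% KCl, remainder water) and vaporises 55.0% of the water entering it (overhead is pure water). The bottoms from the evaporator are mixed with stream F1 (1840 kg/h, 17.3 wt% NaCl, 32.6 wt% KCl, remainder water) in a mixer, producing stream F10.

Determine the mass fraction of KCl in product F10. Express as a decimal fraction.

0.420

Vapour removed = 0.550×0.356×1370 = 268.25 kg/h; concentrate = 1101.8 kg/h.
KCl reaching the mixer = 635.68 (from concentrate) + 1840×0.326 = 1235.5 kg/h.
Product flow = 1101.8 + 1840 = 2941.8 kg/h; KCl fraction = 0.420.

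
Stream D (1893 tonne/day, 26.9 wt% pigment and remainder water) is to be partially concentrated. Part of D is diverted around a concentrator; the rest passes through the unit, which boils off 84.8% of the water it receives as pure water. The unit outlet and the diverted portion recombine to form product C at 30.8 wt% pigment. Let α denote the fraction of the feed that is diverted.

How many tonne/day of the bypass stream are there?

All 1893×0.269 = 509.22 tonne/day of pigment reaches C, so C = 509.22/0.308 = 1653.3 tonne/day and vapour = 239.7 tonne/day.
The evaporator receives (1−α)·1893 of feed at 0.731 water and removes 0.848 of that water:
0.848×0.731×(1−α)×1893 = 239.7
(1−α) = 239.7/1173.4 = 0.2043;  α = 0.7957.
Bypass flow = 0.7957×1893 = 1506.3 tonne/day.

1506 tonne/day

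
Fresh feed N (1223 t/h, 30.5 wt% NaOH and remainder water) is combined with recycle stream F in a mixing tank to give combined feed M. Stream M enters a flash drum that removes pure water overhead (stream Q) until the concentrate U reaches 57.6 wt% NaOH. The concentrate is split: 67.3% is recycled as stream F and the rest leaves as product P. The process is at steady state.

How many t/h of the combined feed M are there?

2556 t/h

Overall NaOH balance (none leaves overhead): NaOH in fresh feed = NaOH in product, i.e. 1223×0.305 = (1−0.673)·U·0.576.
U = 373.01/(0.576×0.327) = 1980.4 t/h.
Recycle F = 0.673×1980.4 = 1332.8 t/h.
Combined feed M = 1223 + 1332.8 = 2555.8 t/h.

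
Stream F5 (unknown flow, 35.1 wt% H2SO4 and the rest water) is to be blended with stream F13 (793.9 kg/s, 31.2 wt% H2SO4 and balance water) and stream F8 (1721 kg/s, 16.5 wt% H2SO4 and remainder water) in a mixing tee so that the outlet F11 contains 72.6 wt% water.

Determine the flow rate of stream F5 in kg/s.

2044 kg/s

Let F5 be the unknown flow. Total out = 2514.9 + F5.
water balance: 1983.2 + 0.649·F5 = 0.726·(2514.9 + F5)
(0.649 − 0.726)·F5 = 0.726×2514.9 − 1983.2 = -157.42
F5 = -157.42 / -0.077 = 2044.4 kg/s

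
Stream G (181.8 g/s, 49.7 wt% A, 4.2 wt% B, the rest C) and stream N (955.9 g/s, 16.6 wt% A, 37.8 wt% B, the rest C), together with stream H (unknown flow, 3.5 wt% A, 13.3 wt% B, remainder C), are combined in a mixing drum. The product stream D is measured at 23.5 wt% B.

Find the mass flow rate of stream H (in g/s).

Let H be the unknown flow. Total out = 1137.7 + H.
B balance: 368.97 + 0.133·H = 0.235·(1137.7 + H)
(0.133 − 0.235)·H = 0.235×1137.7 − 368.97 = -101.61
H = -101.61 / -0.102 = 996.14 g/s

996.1 g/s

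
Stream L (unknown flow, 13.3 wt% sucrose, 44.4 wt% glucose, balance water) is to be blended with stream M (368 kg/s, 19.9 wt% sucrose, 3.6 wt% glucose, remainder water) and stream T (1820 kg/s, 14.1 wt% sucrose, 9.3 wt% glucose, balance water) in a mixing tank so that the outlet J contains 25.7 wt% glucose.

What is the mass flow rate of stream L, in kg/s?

Let L be the unknown flow. Total out = 2188 + L.
glucose balance: 182.51 + 0.444·L = 0.257·(2188 + L)
(0.444 − 0.257)·L = 0.257×2188 − 182.51 = 379.81
L = 379.81 / 0.187 = 2031.1 kg/s

2031 kg/s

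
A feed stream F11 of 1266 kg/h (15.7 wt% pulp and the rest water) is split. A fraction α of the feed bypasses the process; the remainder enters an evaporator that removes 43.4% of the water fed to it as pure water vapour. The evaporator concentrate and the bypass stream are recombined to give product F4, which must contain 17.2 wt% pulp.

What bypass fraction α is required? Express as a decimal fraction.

0.762

All 1266×0.157 = 198.76 kg/h of pulp reaches F4, so F4 = 198.76/0.172 = 1155.6 kg/h and vapour = 110.41 kg/h.
The evaporator receives (1−α)·1266 of feed at 0.843 water and removes 0.434 of that water:
0.434×0.843×(1−α)×1266 = 110.41
(1−α) = 110.41/463.18 = 0.2384;  α = 0.7616.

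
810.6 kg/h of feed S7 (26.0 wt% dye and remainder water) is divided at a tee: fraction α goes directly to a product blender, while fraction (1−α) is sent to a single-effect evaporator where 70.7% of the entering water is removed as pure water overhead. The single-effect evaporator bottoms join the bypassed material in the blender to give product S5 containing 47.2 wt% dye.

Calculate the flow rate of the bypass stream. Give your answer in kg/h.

114.7 kg/h

All 810.6×0.260 = 210.76 kg/h of dye reaches S5, so S5 = 210.76/0.472 = 446.52 kg/h and vapour = 364.08 kg/h.
The evaporator receives (1−α)·810.6 of feed at 0.740 water and removes 0.707 of that water:
0.707×0.740×(1−α)×810.6 = 364.08
(1−α) = 364.08/424.09 = 0.8585;  α = 0.1415.
Bypass flow = 0.1415×810.6 = 114.7 kg/h.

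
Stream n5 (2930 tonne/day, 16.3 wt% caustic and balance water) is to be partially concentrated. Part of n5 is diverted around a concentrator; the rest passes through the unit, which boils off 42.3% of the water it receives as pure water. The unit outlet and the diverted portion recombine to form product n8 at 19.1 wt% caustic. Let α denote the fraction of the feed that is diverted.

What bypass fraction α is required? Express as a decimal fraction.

All 2930×0.163 = 477.59 tonne/day of caustic reaches n8, so n8 = 477.59/0.191 = 2500.5 tonne/day and vapour = 429.53 tonne/day.
The evaporator receives (1−α)·2930 of feed at 0.837 water and removes 0.423 of that water:
0.423×0.837×(1−α)×2930 = 429.53
(1−α) = 429.53/1037.4 = 0.4141;  α = 0.5859.

0.586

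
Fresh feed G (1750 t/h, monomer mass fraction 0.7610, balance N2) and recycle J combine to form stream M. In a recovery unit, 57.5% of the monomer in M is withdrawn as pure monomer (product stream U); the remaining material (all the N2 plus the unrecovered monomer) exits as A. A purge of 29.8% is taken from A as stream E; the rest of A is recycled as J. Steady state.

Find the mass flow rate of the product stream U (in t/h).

monomer in M: m_A = 1750×0.761 + (1−0.298)·(1−0.575)·m_A, so m_A = 1331.8/0.7016 = 1898 t/h.
Product U = 0.575×1898 = 1091.4 t/h.

1091 t/h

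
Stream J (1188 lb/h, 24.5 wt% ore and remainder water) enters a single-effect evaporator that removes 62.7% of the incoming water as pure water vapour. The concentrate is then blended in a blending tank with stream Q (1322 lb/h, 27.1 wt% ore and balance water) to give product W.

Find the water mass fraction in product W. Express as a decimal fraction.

Vapour removed = 0.627×0.755×1188 = 562.38 lb/h; concentrate = 625.62 lb/h.
water reaching the mixer = 334.56 (from concentrate) + 1322×0.729 = 1298.3 lb/h.
Product flow = 625.62 + 1322 = 1947.6 lb/h; water fraction = 0.667.

0.667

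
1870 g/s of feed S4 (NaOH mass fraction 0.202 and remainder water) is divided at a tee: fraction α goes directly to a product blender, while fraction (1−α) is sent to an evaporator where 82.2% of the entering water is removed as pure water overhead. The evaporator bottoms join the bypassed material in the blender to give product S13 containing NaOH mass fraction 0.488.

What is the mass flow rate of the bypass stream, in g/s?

All 1870×0.202 = 377.74 g/s of NaOH reaches S13, so S13 = 377.74/0.488 = 774.06 g/s and vapour = 1095.9 g/s.
The evaporator receives (1−α)·1870 of feed at 0.798 water and removes 0.822 of that water:
0.822×0.798×(1−α)×1870 = 1095.9
(1−α) = 1095.9/1226.6 = 0.8935;  α = 0.1065.
Bypass flow = 0.1065×1870 = 199.24 g/s.

199.2 g/s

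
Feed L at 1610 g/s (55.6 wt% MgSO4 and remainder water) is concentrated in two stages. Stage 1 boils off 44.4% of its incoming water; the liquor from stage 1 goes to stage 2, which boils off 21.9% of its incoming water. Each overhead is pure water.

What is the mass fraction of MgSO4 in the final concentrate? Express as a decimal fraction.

water in feed = 1610×0.444 = 714.84 g/s.
After stage 1: water left = (1−0.444)×714.84 = 397.45; stream total = 1292.6 g/s.
After stage 2: water left = (1−0.219)×397.45 = 310.41; final concentrate = 1205.6 g/s.
MgSO4 fraction = 895.16/1205.6 = 0.743.

0.743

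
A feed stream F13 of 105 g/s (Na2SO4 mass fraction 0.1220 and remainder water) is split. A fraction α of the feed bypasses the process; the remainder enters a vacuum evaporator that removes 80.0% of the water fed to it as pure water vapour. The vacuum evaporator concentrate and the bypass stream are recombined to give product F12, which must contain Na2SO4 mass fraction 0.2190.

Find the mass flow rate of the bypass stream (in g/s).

38.79 g/s

All 105×0.122 = 12.81 g/s of Na2SO4 reaches F12, so F12 = 12.81/0.219 = 58.493 g/s and vapour = 46.507 g/s.
The evaporator receives (1−α)·105 of feed at 0.878 water and removes 0.800 of that water:
0.800×0.878×(1−α)×105 = 46.507
(1−α) = 46.507/73.752 = 0.6306;  α = 0.3694.
Bypass flow = 0.3694×105 = 38.789 g/s.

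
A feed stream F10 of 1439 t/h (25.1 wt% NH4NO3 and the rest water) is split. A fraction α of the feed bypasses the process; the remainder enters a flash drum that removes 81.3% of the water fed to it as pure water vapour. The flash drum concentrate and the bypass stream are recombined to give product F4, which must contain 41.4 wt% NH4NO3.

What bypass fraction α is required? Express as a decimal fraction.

All 1439×0.251 = 361.19 t/h of NH4NO3 reaches F4, so F4 = 361.19/0.414 = 872.44 t/h and vapour = 566.56 t/h.
The evaporator receives (1−α)·1439 of feed at 0.749 water and removes 0.813 of that water:
0.813×0.749×(1−α)×1439 = 566.56
(1−α) = 566.56/876.26 = 0.6466;  α = 0.3534.

0.353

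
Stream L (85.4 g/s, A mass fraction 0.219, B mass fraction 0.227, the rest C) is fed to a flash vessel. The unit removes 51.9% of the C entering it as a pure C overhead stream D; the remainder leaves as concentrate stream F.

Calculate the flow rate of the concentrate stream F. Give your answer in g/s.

60.85 g/s

C entering = 85.4×0.554 = 47.312 g/s; overhead removed = 0.519×47.312 = 24.555 g/s.
Concentrate = 85.4 − 24.555 = 60.845 g/s.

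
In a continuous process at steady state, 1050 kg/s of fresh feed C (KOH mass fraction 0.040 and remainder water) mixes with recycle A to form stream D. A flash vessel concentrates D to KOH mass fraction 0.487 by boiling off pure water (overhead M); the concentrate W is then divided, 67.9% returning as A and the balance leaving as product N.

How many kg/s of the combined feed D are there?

1232 kg/s

Overall KOH balance (none leaves overhead): KOH in fresh feed = KOH in product, i.e. 1050×0.040 = (1−0.679)·W·0.487.
W = 42/(0.487×0.321) = 268.67 kg/s.
Recycle A = 0.679×268.67 = 182.43 kg/s.
Combined feed D = 1050 + 182.43 = 1232.4 kg/s.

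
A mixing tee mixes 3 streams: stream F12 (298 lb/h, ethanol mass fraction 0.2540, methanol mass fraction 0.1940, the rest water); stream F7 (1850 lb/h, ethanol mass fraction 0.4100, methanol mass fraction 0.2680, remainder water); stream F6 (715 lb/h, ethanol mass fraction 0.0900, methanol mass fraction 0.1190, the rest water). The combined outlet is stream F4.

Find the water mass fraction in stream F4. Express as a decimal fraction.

0.4631

Total flow out = 298 + 1850 + 715 = 2863 lb/h.
water in = 298×0.552 + 1850×0.322 + 715×0.791 = 1325.8 lb/h.
water mass fraction in F4 = 1325.8/2863 = 0.4631.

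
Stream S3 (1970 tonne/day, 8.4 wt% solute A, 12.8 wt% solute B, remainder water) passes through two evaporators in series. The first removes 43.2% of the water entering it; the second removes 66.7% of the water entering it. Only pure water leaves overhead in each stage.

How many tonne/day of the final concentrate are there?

water in feed = 1970×0.788 = 1552.4 tonne/day.
After stage 1: water left = (1−0.432)×1552.4 = 881.74; stream total = 1299.4 tonne/day.
After stage 2: water left = (1−0.667)×881.74 = 293.62; final concentrate = 711.26 tonne/day.

711.3 tonne/day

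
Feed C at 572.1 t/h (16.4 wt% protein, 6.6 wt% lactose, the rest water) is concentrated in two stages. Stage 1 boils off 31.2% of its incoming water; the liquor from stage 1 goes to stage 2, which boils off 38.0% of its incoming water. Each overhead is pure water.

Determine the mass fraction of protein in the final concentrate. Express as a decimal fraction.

0.294

water in feed = 572.1×0.770 = 440.52 t/h.
After stage 1: water left = (1−0.312)×440.52 = 303.08; stream total = 434.66 t/h.
After stage 2: water left = (1−0.380)×303.08 = 187.91; final concentrate = 319.49 t/h.
protein fraction = 93.824/319.49 = 0.294.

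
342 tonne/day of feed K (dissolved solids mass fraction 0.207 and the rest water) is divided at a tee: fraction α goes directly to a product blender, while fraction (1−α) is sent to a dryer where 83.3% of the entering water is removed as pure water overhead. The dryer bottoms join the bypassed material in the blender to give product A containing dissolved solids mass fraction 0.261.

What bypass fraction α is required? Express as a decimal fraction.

All 342×0.207 = 70.794 tonne/day of dissolved solids reaches A, so A = 70.794/0.261 = 271.24 tonne/day and vapour = 70.759 tonne/day.
The evaporator receives (1−α)·342 of feed at 0.793 water and removes 0.833 of that water:
0.833×0.793×(1−α)×342 = 70.759
(1−α) = 70.759/225.91 = 0.3132;  α = 0.6868.

0.687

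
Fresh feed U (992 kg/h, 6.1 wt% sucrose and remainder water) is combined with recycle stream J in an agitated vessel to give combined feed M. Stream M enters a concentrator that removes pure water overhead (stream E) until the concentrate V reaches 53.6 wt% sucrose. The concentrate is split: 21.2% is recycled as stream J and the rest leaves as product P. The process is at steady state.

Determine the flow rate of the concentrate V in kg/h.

143.3 kg/h

Overall sucrose balance (none leaves overhead): sucrose in fresh feed = sucrose in product, i.e. 992×0.061 = (1−0.212)·V·0.536.
V = 60.512/(0.536×0.788) = 143.27 kg/h.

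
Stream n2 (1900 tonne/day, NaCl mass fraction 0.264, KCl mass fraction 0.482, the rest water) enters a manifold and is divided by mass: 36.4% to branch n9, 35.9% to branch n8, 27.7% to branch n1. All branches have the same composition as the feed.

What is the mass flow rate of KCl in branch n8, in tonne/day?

Branch n8 total = 0.359×1900 = 682.1 tonne/day.
KCl in n8 = 0.482×682.1 = 328.77 tonne/day.

328.8 tonne/day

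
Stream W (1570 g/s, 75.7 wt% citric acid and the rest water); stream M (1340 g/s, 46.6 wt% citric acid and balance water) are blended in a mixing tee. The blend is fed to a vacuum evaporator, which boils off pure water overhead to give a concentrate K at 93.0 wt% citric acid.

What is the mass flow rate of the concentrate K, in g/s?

citric acid entering = 1570×0.757 + 1340×0.466 = 1812.9 g/s.
All citric acid reports to K, so K = 1812.9/0.930 = 1949.4 g/s.

1949 g/s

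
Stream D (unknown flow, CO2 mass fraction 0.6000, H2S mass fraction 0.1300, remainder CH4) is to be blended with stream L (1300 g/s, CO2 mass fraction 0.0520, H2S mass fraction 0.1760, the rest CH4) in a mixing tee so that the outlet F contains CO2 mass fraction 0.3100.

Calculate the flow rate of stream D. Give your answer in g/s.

1157 g/s

Let D be the unknown flow. Total out = 1300 + D.
CO2 balance: 67.6 + 0.600·D = 0.310·(1300 + D)
(0.600 − 0.310)·D = 0.310×1300 − 67.6 = 335.4
D = 335.4 / 0.290 = 1156.6 g/s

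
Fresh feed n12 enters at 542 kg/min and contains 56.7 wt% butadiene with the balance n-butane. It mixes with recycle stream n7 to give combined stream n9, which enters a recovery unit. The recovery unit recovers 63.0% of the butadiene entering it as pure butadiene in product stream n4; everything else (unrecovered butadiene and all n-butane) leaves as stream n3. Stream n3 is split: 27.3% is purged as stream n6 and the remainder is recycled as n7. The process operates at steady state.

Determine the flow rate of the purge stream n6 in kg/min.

277.2 kg/min

n-butane enters only via n12 and leaves only via the purge: 542×0.433 = 0.273×(n-butane in n3), and the recovery unit passes all n-butane, so n-butane in n9 = n-butane in n3 = 859.66 kg/min.
butadiene in n9: m_A = 542×0.567 + (1−0.273)·(1−0.630)·m_A, so m_A = 307.31/0.7310 = 420.4 kg/min.
n3 = (1−0.630)×420.4 + 859.66 = 1015.2 kg/min.
Purge n6 = 0.273×1015.2 = 277.15 kg/min.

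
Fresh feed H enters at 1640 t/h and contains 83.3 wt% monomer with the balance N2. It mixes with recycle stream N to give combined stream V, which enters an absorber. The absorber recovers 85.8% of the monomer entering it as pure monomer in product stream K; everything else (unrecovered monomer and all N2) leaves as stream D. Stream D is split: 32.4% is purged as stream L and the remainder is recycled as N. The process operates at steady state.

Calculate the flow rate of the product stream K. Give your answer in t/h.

monomer in V: m_A = 1640×0.833 + (1−0.324)·(1−0.858)·m_A, so m_A = 1366.1/0.9040 = 1511.2 t/h.
Product K = 0.858×1511.2 = 1296.6 t/h.

1297 t/h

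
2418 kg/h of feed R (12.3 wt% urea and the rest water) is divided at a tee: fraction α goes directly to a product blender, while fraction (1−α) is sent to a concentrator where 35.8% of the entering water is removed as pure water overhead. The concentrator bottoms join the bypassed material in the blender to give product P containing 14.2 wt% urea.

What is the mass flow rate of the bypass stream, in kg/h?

1388 kg/h

All 2418×0.123 = 297.41 kg/h of urea reaches P, so P = 297.41/0.142 = 2094.5 kg/h and vapour = 323.54 kg/h.
The evaporator receives (1−α)·2418 of feed at 0.877 water and removes 0.358 of that water:
0.358×0.877×(1−α)×2418 = 323.54
(1−α) = 323.54/759.17 = 0.4262;  α = 0.5738.
Bypass flow = 0.5738×2418 = 1387.5 kg/h.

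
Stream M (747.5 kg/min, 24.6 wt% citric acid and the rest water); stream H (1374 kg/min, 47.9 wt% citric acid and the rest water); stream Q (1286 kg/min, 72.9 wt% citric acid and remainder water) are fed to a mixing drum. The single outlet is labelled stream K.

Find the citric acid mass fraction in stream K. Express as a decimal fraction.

0.5222

Total flow out = 747.5 + 1374 + 1286 = 3407.5 kg/min.
citric acid in = 747.5×0.246 + 1374×0.479 + 1286×0.729 = 1779.5 kg/min.
citric acid mass fraction in K = 1779.5/3407.5 = 0.5222.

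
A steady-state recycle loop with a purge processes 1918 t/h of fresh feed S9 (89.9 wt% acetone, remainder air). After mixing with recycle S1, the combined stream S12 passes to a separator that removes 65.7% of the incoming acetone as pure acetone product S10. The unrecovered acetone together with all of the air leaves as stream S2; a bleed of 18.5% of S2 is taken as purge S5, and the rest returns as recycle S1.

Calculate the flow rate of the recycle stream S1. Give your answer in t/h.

air enters only via S9 and leaves only via the purge: 1918×0.101 = 0.185×(air in S2), and the separator passes all air, so air in S12 = air in S2 = 1047.1 t/h.
acetone in S12: m_A = 1918×0.899 + (1−0.185)·(1−0.657)·m_A, so m_A = 1724.3/0.7205 = 2393.3 t/h.
S2 = (1−0.657)×2393.3 + 1047.1 = 1868 t/h.
Recycle S1 = (1−0.185)×1868 = 1522.4 t/h.

1522 t/h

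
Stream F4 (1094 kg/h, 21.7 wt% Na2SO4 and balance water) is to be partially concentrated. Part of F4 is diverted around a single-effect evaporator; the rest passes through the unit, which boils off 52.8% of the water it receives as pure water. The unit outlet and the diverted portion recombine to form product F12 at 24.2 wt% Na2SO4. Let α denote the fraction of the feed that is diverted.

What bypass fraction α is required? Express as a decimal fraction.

0.750

All 1094×0.217 = 237.4 kg/h of Na2SO4 reaches F12, so F12 = 237.4/0.242 = 980.98 kg/h and vapour = 113.02 kg/h.
The evaporator receives (1−α)·1094 of feed at 0.783 water and removes 0.528 of that water:
0.528×0.783×(1−α)×1094 = 113.02
(1−α) = 113.02/452.29 = 0.2499;  α = 0.7501.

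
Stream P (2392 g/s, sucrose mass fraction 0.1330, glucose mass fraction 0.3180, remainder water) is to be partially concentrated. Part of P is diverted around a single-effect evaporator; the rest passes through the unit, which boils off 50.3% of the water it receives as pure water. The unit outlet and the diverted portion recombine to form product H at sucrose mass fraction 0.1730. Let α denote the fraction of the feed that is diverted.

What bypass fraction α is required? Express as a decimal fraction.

All 2392×0.133 = 318.14 g/s of sucrose reaches H, so H = 318.14/0.173 = 1838.9 g/s and vapour = 553.06 g/s.
The evaporator receives (1−α)·2392 of feed at 0.549 water and removes 0.503 of that water:
0.503×0.549×(1−α)×2392 = 553.06
(1−α) = 553.06/660.54 = 0.8373;  α = 0.1627.

0.163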